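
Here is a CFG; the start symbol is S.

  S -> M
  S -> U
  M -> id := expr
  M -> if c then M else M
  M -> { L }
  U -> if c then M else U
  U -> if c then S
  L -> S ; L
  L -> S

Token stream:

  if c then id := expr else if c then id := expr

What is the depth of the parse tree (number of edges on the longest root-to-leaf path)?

[S [U if c then [M id := expr] else [U if c then [S [M id := expr]]]]]

5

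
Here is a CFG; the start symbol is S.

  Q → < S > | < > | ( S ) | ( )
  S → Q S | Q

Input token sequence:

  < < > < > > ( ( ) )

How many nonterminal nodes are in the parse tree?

[S [Q < [S [Q < >] [S [Q < >]]] >] [S [Q ( [S [Q ( )]] )]]]

10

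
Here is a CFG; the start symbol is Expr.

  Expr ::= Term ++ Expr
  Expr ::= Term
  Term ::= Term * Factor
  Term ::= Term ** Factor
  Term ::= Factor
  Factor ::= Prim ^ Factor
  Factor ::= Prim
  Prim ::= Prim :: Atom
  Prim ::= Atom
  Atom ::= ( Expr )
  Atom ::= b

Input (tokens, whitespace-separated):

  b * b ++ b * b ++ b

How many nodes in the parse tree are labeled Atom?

[Expr [Term [Term [Factor [Prim [Atom b]]]] * [Factor [Prim [Atom b]]]] ++ [Expr [Term [Term [Factor [Prim [Atom b]]]] * [Factor [Prim [Atom b]]]] ++ [Expr [Term [Factor [Prim [Atom b]]]]]]]

5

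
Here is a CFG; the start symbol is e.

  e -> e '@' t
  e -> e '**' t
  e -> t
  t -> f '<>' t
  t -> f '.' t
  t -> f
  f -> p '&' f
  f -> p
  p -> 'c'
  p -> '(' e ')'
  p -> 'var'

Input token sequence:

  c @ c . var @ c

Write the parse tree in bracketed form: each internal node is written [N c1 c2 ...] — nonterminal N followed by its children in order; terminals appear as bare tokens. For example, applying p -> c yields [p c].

e
e @ t
e @ t @ t
t @ t @ t
f @ t @ t
p @ t @ t
c @ t @ t
c @ f . t @ t
c @ p . t @ t
c @ c . t @ t
c @ c . f @ t
c @ c . p @ t
c @ c . var @ t
c @ c . var @ f
c @ c . var @ p
c @ c . var @ c

[e [e [e [t [f [p c]]]] @ [t [f [p c]] . [t [f [p var]]]]] @ [t [f [p c]]]]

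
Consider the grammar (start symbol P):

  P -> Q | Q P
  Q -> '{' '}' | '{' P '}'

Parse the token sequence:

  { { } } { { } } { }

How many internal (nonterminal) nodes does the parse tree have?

[P [Q { [P [Q { }]] }] [P [Q { [P [Q { }]] }] [P [Q { }]]]]

10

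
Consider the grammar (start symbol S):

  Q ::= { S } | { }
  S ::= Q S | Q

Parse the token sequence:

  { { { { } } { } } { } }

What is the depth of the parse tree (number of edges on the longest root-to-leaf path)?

8

[S [Q { [S [Q { [S [Q { [S [Q { }]] }] [S [Q { }]]] }] [S [Q { }]]] }]]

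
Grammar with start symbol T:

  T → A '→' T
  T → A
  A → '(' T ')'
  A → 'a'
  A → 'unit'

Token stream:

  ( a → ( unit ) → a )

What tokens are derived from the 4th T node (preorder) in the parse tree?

[T [A ( [T [A a] → [T [A ( [T [A unit]] )] → [T [A a]]]] )]]

unit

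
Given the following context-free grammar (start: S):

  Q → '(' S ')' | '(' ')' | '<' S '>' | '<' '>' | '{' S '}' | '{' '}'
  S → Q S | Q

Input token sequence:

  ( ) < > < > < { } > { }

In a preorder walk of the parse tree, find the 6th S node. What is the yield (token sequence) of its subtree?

{ }

[S [Q ( )] [S [Q < >] [S [Q < >] [S [Q < [S [Q { }]] >] [S [Q { }]]]]]]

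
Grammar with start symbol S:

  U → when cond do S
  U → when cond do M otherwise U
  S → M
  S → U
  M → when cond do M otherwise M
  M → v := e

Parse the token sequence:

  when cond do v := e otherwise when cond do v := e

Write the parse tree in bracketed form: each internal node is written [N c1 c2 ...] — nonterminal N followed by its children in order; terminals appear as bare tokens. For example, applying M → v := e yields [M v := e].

S
U
when cond do M otherwise U
when cond do v := e otherwise U
when cond do v := e otherwise when cond do S
when cond do v := e otherwise when cond do M
when cond do v := e otherwise when cond do v := e

[S [U when cond do [M v := e] otherwise [U when cond do [S [M v := e]]]]]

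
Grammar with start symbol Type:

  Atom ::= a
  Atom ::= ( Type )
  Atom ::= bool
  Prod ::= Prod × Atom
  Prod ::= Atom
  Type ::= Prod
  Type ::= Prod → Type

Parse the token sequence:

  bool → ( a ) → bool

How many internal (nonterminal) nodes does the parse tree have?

[Type [Prod [Atom bool]] → [Type [Prod [Atom ( [Type [Prod [Atom a]]] )]] → [Type [Prod [Atom bool]]]]]

12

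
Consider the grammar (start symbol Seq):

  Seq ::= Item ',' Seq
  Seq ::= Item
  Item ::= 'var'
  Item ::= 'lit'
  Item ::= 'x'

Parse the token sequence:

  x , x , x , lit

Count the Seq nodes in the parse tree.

4

[Seq [Item x] , [Seq [Item x] , [Seq [Item x] , [Seq [Item lit]]]]]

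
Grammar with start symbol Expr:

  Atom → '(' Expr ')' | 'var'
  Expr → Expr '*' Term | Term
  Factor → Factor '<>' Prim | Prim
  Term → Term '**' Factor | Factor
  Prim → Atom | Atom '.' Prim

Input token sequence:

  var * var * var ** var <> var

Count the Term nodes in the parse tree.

4

[Expr [Expr [Expr [Term [Factor [Prim [Atom var]]]]] * [Term [Factor [Prim [Atom var]]]]] * [Term [Term [Factor [Prim [Atom var]]]] ** [Factor [Factor [Prim [Atom var]]] <> [Prim [Atom var]]]]]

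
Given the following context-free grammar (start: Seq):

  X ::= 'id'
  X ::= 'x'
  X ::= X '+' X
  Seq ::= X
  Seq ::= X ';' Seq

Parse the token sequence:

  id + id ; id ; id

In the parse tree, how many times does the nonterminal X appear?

5

[Seq [X [X id] + [X id]] ; [Seq [X id] ; [Seq [X id]]]]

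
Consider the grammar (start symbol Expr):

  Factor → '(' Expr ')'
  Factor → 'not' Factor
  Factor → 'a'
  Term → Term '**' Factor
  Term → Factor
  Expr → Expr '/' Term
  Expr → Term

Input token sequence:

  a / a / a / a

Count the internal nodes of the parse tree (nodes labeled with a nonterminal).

[Expr [Expr [Expr [Expr [Term [Factor a]]] / [Term [Factor a]]] / [Term [Factor a]]] / [Term [Factor a]]]

12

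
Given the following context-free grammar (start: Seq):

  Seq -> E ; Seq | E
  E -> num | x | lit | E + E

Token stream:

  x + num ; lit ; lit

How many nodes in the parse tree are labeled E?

[Seq [E [E x] + [E num]] ; [Seq [E lit] ; [Seq [E lit]]]]

5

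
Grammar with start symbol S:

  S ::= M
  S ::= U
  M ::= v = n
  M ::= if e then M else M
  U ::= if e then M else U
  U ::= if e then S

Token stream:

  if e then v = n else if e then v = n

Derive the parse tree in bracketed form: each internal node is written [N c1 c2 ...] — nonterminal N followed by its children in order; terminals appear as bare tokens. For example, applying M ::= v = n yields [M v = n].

S
U
if e then M else U
if e then v = n else U
if e then v = n else if e then S
if e then v = n else if e then M
if e then v = n else if e then v = n

[S [U if e then [M v = n] else [U if e then [S [M v = n]]]]]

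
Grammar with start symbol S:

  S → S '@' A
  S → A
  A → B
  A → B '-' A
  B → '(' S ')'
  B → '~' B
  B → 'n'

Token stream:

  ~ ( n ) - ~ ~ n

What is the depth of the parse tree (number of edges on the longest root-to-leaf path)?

[S [A [B ~ [B ( [S [A [B n]]] )]] - [A [B ~ [B ~ [B n]]]]]]

7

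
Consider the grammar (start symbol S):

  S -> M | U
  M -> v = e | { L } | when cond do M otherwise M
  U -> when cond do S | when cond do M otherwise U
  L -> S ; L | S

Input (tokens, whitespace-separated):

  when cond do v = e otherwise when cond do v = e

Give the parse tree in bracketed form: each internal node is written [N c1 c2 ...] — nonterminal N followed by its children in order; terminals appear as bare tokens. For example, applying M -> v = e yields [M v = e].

S
U
when cond do M otherwise U
when cond do v = e otherwise U
when cond do v = e otherwise when cond do S
when cond do v = e otherwise when cond do M
when cond do v = e otherwise when cond do v = e

[S [U when cond do [M v = e] otherwise [U when cond do [S [M v = e]]]]]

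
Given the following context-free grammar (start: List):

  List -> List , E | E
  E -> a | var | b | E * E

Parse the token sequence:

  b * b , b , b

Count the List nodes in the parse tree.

[List [List [List [E [E b] * [E b]]] , [E b]] , [E b]]

3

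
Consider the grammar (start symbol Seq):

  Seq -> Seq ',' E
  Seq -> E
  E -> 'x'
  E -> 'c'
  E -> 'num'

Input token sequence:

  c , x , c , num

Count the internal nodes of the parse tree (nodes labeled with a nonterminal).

8

[Seq [Seq [Seq [Seq [E c]] , [E x]] , [E c]] , [E num]]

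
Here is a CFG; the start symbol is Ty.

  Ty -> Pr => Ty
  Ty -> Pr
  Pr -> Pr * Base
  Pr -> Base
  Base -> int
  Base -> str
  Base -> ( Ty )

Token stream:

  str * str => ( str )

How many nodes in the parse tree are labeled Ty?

3

[Ty [Pr [Pr [Base str]] * [Base str]] => [Ty [Pr [Base ( [Ty [Pr [Base str]]] )]]]]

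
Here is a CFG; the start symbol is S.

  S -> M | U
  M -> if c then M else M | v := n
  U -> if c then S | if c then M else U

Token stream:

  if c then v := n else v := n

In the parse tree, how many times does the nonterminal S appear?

1

[S [M if c then [M v := n] else [M v := n]]]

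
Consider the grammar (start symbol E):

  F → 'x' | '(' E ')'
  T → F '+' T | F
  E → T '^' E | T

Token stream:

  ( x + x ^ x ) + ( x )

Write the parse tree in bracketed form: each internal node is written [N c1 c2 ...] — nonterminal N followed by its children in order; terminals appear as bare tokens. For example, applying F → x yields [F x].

[E [T [F ( [E [T [F x] + [T [F x]]] ^ [E [T [F x]]]] )] + [T [F ( [E [T [F x]]] )]]]]

E
T
F + T
( E ) + T
( T ^ E ) + T
( F + T ^ E ) + T
( x + T ^ E ) + T
( x + F ^ E ) + T
( x + x ^ E ) + T
( x + x ^ T ) + T
( x + x ^ F ) + T
( x + x ^ x ) + T
( x + x ^ x ) + F
( x + x ^ x ) + ( E )
( x + x ^ x ) + ( T )
( x + x ^ x ) + ( F )
( x + x ^ x ) + ( x )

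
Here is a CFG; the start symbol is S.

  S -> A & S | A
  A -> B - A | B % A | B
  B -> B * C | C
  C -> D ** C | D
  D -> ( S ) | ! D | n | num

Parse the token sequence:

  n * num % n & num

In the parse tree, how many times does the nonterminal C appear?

[S [A [B [B [C [D n]]] * [C [D num]]] % [A [B [C [D n]]]]] & [S [A [B [C [D num]]]]]]

4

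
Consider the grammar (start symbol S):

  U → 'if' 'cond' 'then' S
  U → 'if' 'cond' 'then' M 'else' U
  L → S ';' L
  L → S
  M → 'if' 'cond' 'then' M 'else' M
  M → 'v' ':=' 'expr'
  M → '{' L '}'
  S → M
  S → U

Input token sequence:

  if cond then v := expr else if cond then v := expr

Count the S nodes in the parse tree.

[S [U if cond then [M v := expr] else [U if cond then [S [M v := expr]]]]]

2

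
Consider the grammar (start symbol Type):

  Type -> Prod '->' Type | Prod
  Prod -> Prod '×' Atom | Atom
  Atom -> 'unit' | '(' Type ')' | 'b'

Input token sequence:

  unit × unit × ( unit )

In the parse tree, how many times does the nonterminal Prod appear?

4

[Type [Prod [Prod [Prod [Atom unit]] × [Atom unit]] × [Atom ( [Type [Prod [Atom unit]]] )]]]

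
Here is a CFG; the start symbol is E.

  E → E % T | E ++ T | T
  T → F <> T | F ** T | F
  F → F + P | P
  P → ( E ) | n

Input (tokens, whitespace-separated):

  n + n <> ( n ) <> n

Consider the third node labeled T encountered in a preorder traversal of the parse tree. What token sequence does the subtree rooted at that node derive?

[E [T [F [F [P n]] + [P n]] <> [T [F [P ( [E [T [F [P n]]]] )]] <> [T [F [P n]]]]]]

n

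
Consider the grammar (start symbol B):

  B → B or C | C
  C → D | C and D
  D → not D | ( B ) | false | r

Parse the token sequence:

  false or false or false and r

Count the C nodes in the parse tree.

4

[B [B [B [C [D false]]] or [C [D false]]] or [C [C [D false]] and [D r]]]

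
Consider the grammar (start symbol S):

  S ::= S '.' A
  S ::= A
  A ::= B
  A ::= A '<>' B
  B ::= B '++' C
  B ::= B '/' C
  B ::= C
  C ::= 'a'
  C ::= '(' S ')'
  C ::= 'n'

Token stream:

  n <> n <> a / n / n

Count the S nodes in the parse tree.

[S [A [A [A [B [C n]]] <> [B [C n]]] <> [B [B [B [C a]] / [C n]] / [C n]]]]

1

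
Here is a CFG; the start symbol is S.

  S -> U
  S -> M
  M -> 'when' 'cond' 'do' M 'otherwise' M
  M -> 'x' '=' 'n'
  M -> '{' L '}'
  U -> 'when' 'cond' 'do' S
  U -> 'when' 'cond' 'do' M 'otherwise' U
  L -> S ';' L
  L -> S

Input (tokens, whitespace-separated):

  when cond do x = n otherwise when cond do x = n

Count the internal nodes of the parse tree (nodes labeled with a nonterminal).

[S [U when cond do [M x = n] otherwise [U when cond do [S [M x = n]]]]]

6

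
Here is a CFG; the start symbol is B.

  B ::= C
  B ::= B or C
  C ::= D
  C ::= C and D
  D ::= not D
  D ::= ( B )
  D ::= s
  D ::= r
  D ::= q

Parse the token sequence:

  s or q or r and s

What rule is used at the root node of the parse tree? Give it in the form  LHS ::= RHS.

[B [B [B [C [D s]]] or [C [D q]]] or [C [C [D r]] and [D s]]]

B ::= B or C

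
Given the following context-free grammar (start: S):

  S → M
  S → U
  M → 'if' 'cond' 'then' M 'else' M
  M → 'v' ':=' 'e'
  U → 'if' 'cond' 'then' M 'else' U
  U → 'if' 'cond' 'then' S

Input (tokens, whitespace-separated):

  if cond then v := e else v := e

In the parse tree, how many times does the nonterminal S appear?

[S [M if cond then [M v := e] else [M v := e]]]

1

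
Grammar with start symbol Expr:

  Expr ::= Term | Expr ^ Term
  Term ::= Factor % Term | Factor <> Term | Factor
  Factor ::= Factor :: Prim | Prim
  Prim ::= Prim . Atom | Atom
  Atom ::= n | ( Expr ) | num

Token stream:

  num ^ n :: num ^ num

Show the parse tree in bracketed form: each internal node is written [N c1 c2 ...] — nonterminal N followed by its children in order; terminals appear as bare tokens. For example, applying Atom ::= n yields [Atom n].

Expr
Expr ^ Term
Expr ^ Term ^ Term
Term ^ Term ^ Term
Factor ^ Term ^ Term
Prim ^ Term ^ Term
Atom ^ Term ^ Term
num ^ Term ^ Term
num ^ Factor ^ Term
num ^ Factor :: Prim ^ Term
num ^ Prim :: Prim ^ Term
num ^ Atom :: Prim ^ Term
num ^ n :: Prim ^ Term
num ^ n :: Atom ^ Term
num ^ n :: num ^ Term
num ^ n :: num ^ Factor
num ^ n :: num ^ Prim
num ^ n :: num ^ Atom
num ^ n :: num ^ num

[Expr [Expr [Expr [Term [Factor [Prim [Atom num]]]]] ^ [Term [Factor [Factor [Prim [Atom n]]] :: [Prim [Atom num]]]]] ^ [Term [Factor [Prim [Atom num]]]]]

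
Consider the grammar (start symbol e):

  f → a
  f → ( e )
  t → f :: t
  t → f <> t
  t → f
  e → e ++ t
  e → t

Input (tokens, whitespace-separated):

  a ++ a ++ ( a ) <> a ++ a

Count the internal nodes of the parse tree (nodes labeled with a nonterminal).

[e [e [e [e [t [f a]]] ++ [t [f a]]] ++ [t [f ( [e [t [f a]]] )] <> [t [f a]]]] ++ [t [f a]]]

17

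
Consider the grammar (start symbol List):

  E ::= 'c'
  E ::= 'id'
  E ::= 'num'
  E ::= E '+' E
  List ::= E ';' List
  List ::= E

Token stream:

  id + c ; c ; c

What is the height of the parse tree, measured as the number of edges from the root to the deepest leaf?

4

[List [E [E id] + [E c]] ; [List [E c] ; [List [E c]]]]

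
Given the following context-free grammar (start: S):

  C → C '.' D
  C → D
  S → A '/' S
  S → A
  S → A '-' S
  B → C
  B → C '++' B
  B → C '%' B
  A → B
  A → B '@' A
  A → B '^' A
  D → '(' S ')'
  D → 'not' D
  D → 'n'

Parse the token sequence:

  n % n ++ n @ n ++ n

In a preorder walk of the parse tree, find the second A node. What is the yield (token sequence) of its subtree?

n ++ n

[S [A [B [C [D n]] % [B [C [D n]] ++ [B [C [D n]]]]] @ [A [B [C [D n]] ++ [B [C [D n]]]]]]]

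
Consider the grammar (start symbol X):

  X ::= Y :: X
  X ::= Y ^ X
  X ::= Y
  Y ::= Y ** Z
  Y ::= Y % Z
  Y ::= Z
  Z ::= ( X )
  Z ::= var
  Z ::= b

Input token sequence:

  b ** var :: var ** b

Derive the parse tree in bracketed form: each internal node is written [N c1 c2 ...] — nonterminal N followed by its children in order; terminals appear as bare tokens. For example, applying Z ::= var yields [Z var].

X
Y :: X
Y ** Z :: X
Z ** Z :: X
b ** Z :: X
b ** var :: X
b ** var :: Y
b ** var :: Y ** Z
b ** var :: Z ** Z
b ** var :: var ** Z
b ** var :: var ** b

[X [Y [Y [Z b]] ** [Z var]] :: [X [Y [Y [Z var]] ** [Z b]]]]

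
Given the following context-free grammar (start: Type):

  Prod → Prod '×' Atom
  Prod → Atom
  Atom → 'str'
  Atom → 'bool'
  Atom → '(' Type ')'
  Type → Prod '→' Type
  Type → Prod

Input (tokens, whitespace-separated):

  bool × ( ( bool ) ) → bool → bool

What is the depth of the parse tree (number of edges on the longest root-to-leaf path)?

9

[Type [Prod [Prod [Atom bool]] × [Atom ( [Type [Prod [Atom ( [Type [Prod [Atom bool]]] )]]] )]] → [Type [Prod [Atom bool]] → [Type [Prod [Atom bool]]]]]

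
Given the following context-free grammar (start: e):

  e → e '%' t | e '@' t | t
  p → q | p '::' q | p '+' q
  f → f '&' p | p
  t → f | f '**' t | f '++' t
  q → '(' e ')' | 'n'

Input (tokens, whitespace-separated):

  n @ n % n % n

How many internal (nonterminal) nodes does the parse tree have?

20

[e [e [e [e [t [f [p [q n]]]]] @ [t [f [p [q n]]]]] % [t [f [p [q n]]]]] % [t [f [p [q n]]]]]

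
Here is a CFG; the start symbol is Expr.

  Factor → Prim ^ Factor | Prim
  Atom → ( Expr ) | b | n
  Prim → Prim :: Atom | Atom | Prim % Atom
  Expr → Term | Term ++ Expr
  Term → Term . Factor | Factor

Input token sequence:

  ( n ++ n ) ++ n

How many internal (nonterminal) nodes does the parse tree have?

[Expr [Term [Factor [Prim [Atom ( [Expr [Term [Factor [Prim [Atom n]]]] ++ [Expr [Term [Factor [Prim [Atom n]]]]]] )]]]] ++ [Expr [Term [Factor [Prim [Atom n]]]]]]

20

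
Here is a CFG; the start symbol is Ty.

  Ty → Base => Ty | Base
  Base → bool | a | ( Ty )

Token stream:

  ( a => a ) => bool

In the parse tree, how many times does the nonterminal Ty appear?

[Ty [Base ( [Ty [Base a] => [Ty [Base a]]] )] => [Ty [Base bool]]]

4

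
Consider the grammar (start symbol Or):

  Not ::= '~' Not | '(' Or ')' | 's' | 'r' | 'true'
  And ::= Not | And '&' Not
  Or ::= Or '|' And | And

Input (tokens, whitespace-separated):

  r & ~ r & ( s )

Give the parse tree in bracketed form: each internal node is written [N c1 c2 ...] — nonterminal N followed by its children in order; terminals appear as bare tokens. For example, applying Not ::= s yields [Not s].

[Or [And [And [And [Not r]] & [Not ~ [Not r]]] & [Not ( [Or [And [Not s]]] )]]]

Or
And
And & Not
And & Not & Not
Not & Not & Not
r & Not & Not
r & ~ Not & Not
r & ~ r & Not
r & ~ r & ( Or )
r & ~ r & ( And )
r & ~ r & ( Not )
r & ~ r & ( s )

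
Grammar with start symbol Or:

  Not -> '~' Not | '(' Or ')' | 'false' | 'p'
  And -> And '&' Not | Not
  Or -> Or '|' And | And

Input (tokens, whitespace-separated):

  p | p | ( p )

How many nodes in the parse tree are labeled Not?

4

[Or [Or [Or [And [Not p]]] | [And [Not p]]] | [And [Not ( [Or [And [Not p]]] )]]]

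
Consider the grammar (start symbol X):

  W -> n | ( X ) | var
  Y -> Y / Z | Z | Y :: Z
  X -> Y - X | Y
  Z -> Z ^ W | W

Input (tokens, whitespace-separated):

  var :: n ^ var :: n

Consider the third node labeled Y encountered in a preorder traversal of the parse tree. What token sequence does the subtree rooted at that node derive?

var

[X [Y [Y [Y [Z [W var]]] :: [Z [Z [W n]] ^ [W var]]] :: [Z [W n]]]]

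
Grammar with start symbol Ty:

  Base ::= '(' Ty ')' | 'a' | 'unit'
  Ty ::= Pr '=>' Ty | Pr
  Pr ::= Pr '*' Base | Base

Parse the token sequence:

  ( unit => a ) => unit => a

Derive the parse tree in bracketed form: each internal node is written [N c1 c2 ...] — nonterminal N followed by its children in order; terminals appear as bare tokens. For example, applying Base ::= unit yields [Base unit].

[Ty [Pr [Base ( [Ty [Pr [Base unit]] => [Ty [Pr [Base a]]]] )]] => [Ty [Pr [Base unit]] => [Ty [Pr [Base a]]]]]

Ty
Pr => Ty
Base => Ty
( Ty ) => Ty
( Pr => Ty ) => Ty
( Base => Ty ) => Ty
( unit => Ty ) => Ty
( unit => Pr ) => Ty
( unit => Base ) => Ty
( unit => a ) => Ty
( unit => a ) => Pr => Ty
( unit => a ) => Base => Ty
( unit => a ) => unit => Ty
( unit => a ) => unit => Pr
( unit => a ) => unit => Base
( unit => a ) => unit => a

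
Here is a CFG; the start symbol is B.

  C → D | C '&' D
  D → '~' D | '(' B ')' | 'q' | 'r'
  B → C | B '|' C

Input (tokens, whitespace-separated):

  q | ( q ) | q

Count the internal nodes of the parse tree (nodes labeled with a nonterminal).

[B [B [B [C [D q]]] | [C [D ( [B [C [D q]]] )]]] | [C [D q]]]

12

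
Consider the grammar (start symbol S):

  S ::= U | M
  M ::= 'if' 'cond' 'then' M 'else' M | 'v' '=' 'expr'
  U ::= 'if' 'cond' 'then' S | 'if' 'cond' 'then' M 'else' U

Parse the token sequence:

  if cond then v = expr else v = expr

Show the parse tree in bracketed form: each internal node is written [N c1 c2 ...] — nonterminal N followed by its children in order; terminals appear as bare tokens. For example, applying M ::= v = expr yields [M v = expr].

[S [M if cond then [M v = expr] else [M v = expr]]]

S
M
if cond then M else M
if cond then v = expr else M
if cond then v = expr else v = expr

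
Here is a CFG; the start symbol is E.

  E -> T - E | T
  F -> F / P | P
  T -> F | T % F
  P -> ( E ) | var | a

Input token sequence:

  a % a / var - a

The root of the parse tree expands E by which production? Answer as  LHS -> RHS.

E -> T - E

[E [T [T [F [P a]]] % [F [F [P a]] / [P var]]] - [E [T [F [P a]]]]]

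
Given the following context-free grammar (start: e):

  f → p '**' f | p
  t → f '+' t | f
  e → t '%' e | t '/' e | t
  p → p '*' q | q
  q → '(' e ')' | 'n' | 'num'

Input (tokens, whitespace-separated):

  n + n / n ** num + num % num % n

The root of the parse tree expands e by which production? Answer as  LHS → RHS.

e → t '/' e

[e [t [f [p [q n]]] + [t [f [p [q n]]]]] / [e [t [f [p [q n]] ** [f [p [q num]]]] + [t [f [p [q num]]]]] % [e [t [f [p [q num]]]] % [e [t [f [p [q n]]]]]]]]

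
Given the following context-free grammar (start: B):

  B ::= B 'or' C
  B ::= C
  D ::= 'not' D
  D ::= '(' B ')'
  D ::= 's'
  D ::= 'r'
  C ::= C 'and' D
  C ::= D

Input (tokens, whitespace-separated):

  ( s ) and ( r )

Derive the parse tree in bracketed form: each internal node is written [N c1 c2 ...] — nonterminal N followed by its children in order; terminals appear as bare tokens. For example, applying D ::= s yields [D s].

B
C
C and D
D and D
( B ) and D
( C ) and D
( D ) and D
( s ) and D
( s ) and ( B )
( s ) and ( C )
( s ) and ( D )
( s ) and ( r )

[B [C [C [D ( [B [C [D s]]] )]] and [D ( [B [C [D r]]] )]]]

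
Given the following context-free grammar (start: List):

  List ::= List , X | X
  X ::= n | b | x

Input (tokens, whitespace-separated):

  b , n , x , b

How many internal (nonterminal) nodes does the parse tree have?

8

[List [List [List [List [X b]] , [X n]] , [X x]] , [X b]]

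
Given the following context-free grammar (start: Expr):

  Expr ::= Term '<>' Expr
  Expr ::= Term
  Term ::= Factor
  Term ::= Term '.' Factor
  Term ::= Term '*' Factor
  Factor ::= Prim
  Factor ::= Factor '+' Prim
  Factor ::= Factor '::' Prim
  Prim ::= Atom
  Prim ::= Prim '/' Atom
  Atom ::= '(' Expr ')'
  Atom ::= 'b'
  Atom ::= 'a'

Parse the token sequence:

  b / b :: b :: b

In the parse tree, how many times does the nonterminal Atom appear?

[Expr [Term [Factor [Factor [Factor [Prim [Prim [Atom b]] / [Atom b]]] :: [Prim [Atom b]]] :: [Prim [Atom b]]]]]

4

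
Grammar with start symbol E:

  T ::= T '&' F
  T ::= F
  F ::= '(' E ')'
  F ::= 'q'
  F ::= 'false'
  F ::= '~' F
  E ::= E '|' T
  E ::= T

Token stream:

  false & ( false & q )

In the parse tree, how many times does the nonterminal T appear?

[E [T [T [F false]] & [F ( [E [T [T [F false]] & [F q]]] )]]]

4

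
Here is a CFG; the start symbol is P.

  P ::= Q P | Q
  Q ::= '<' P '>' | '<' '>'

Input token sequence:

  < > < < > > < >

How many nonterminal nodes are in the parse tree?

8

[P [Q < >] [P [Q < [P [Q < >]] >] [P [Q < >]]]]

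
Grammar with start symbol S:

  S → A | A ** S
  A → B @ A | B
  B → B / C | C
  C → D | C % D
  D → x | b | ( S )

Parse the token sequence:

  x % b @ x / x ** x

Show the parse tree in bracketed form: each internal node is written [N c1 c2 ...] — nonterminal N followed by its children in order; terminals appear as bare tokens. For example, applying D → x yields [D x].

S
A ** S
B @ A ** S
C @ A ** S
C % D @ A ** S
D % D @ A ** S
x % D @ A ** S
x % b @ A ** S
x % b @ B ** S
x % b @ B / C ** S
x % b @ C / C ** S
x % b @ D / C ** S
x % b @ x / C ** S
x % b @ x / D ** S
x % b @ x / x ** S
x % b @ x / x ** A
x % b @ x / x ** B
x % b @ x / x ** C
x % b @ x / x ** D
x % b @ x / x ** x

[S [A [B [C [C [D x]] % [D b]]] @ [A [B [B [C [D x]]] / [C [D x]]]]] ** [S [A [B [C [D x]]]]]]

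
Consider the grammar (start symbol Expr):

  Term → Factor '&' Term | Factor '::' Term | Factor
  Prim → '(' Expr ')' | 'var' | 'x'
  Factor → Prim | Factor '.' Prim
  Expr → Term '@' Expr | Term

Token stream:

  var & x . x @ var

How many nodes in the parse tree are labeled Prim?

4

[Expr [Term [Factor [Prim var]] & [Term [Factor [Factor [Prim x]] . [Prim x]]]] @ [Expr [Term [Factor [Prim var]]]]]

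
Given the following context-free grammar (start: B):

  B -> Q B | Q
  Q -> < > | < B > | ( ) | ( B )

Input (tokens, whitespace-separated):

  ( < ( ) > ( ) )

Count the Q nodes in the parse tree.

4

[B [Q ( [B [Q < [B [Q ( )]] >] [B [Q ( )]]] )]]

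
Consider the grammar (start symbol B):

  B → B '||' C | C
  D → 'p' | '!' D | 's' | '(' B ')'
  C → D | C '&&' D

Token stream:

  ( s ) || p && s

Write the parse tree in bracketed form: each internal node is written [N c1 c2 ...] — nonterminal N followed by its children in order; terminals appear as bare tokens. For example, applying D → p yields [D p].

[B [B [C [D ( [B [C [D s]]] )]]] || [C [C [D p]] && [D s]]]

B
B || C
C || C
D || C
( B ) || C
( C ) || C
( D ) || C
( s ) || C
( s ) || C && D
( s ) || D && D
( s ) || p && D
( s ) || p && s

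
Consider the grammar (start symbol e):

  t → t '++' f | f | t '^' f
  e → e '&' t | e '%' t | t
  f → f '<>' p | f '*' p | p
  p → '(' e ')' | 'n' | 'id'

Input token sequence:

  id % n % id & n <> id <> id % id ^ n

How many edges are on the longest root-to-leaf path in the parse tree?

8

[e [e [e [e [e [t [f [p id]]]] % [t [f [p n]]]] % [t [f [p id]]]] & [t [f [f [f [p n]] <> [p id]] <> [p id]]]] % [t [t [f [p id]]] ^ [f [p n]]]]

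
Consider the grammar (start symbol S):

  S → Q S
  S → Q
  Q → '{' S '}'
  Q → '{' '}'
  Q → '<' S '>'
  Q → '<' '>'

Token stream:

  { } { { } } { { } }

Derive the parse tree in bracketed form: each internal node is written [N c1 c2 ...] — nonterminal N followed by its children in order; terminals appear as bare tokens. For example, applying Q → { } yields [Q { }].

S
Q S
{ } S
{ } Q S
{ } { S } S
{ } { Q } S
{ } { { } } S
{ } { { } } Q
{ } { { } } { S }
{ } { { } } { Q }
{ } { { } } { { } }

[S [Q { }] [S [Q { [S [Q { }]] }] [S [Q { [S [Q { }]] }]]]]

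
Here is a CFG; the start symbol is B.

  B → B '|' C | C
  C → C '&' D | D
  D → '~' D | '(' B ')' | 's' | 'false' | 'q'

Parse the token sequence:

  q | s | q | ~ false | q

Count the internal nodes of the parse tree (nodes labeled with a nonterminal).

[B [B [B [B [B [C [D q]]] | [C [D s]]] | [C [D q]]] | [C [D ~ [D false]]]] | [C [D q]]]

16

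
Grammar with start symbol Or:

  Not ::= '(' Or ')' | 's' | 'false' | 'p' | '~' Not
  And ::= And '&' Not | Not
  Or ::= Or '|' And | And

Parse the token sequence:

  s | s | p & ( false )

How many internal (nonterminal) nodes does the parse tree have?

14

[Or [Or [Or [And [Not s]]] | [And [Not s]]] | [And [And [Not p]] & [Not ( [Or [And [Not false]]] )]]]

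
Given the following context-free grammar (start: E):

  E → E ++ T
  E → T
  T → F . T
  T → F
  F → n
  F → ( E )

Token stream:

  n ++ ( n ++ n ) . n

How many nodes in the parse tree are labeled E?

4

[E [E [T [F n]]] ++ [T [F ( [E [E [T [F n]]] ++ [T [F n]]] )] . [T [F n]]]]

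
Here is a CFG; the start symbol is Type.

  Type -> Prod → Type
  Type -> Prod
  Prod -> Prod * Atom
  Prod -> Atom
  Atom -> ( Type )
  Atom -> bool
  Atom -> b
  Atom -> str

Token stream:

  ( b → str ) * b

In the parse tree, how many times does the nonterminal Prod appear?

4

[Type [Prod [Prod [Atom ( [Type [Prod [Atom b]] → [Type [Prod [Atom str]]]] )]] * [Atom b]]]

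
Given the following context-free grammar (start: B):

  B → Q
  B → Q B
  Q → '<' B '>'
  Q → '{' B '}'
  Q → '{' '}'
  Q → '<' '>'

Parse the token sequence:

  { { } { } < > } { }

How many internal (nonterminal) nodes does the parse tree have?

[B [Q { [B [Q { }] [B [Q { }] [B [Q < >]]]] }] [B [Q { }]]]

10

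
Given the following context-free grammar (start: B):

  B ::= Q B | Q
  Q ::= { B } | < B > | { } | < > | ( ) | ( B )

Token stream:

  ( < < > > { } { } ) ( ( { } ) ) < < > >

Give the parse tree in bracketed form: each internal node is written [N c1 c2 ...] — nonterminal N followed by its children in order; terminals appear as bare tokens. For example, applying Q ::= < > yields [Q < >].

B
Q B
( B ) B
( Q B ) B
( < B > B ) B
( < Q > B ) B
( < < > > B ) B
( < < > > Q B ) B
( < < > > { } B ) B
( < < > > { } Q ) B
( < < > > { } { } ) B
( < < > > { } { } ) Q B
( < < > > { } { } ) ( B ) B
( < < > > { } { } ) ( Q ) B
( < < > > { } { } ) ( ( B ) ) B
( < < > > { } { } ) ( ( Q ) ) B
( < < > > { } { } ) ( ( { } ) ) B
( < < > > { } { } ) ( ( { } ) ) Q
( < < > > { } { } ) ( ( { } ) ) < B >
( < < > > { } { } ) ( ( { } ) ) < Q >
( < < > > { } { } ) ( ( { } ) ) < < > >

[B [Q ( [B [Q < [B [Q < >]] >] [B [Q { }] [B [Q { }]]]] )] [B [Q ( [B [Q ( [B [Q { }]] )]] )] [B [Q < [B [Q < >]] >]]]]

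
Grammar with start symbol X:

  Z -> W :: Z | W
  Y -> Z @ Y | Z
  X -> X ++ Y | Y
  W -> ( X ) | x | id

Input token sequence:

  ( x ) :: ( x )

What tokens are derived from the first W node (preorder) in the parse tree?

[X [Y [Z [W ( [X [Y [Z [W x]]]] )] :: [Z [W ( [X [Y [Z [W x]]]] )]]]]]

( x )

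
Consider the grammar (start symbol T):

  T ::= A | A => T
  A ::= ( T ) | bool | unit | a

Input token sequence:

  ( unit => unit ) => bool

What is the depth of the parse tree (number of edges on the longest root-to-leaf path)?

[T [A ( [T [A unit] => [T [A unit]]] )] => [T [A bool]]]

5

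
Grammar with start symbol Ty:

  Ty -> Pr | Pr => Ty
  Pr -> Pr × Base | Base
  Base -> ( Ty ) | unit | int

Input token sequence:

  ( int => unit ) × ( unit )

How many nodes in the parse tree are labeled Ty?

[Ty [Pr [Pr [Base ( [Ty [Pr [Base int]] => [Ty [Pr [Base unit]]]] )]] × [Base ( [Ty [Pr [Base unit]]] )]]]

4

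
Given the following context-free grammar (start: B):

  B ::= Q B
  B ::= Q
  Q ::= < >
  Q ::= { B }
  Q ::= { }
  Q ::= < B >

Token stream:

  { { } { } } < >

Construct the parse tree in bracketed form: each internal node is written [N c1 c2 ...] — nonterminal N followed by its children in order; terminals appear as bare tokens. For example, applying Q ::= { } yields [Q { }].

B
Q B
{ B } B
{ Q B } B
{ { } B } B
{ { } Q } B
{ { } { } } B
{ { } { } } Q
{ { } { } } < >

[B [Q { [B [Q { }] [B [Q { }]]] }] [B [Q < >]]]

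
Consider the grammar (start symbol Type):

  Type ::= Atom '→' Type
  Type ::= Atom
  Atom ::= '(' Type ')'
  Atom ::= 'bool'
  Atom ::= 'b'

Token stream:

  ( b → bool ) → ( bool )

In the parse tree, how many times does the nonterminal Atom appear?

[Type [Atom ( [Type [Atom b] → [Type [Atom bool]]] )] → [Type [Atom ( [Type [Atom bool]] )]]]

5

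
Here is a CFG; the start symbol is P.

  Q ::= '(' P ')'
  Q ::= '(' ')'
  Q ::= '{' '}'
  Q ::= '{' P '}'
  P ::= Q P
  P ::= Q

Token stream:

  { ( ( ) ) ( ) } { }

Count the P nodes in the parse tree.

5

[P [Q { [P [Q ( [P [Q ( )]] )] [P [Q ( )]]] }] [P [Q { }]]]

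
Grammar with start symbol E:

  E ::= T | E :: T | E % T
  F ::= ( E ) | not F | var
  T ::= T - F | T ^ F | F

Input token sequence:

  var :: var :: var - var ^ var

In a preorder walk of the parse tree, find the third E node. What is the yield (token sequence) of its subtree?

var

[E [E [E [T [F var]]] :: [T [F var]]] :: [T [T [T [F var]] - [F var]] ^ [F var]]]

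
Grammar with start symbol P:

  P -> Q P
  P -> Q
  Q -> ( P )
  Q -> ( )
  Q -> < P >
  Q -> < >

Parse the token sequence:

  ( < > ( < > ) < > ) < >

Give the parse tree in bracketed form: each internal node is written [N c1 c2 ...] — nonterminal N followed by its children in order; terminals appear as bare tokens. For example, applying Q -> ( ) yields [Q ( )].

[P [Q ( [P [Q < >] [P [Q ( [P [Q < >]] )] [P [Q < >]]]] )] [P [Q < >]]]

P
Q P
( P ) P
( Q P ) P
( < > P ) P
( < > Q P ) P
( < > ( P ) P ) P
( < > ( Q ) P ) P
( < > ( < > ) P ) P
( < > ( < > ) Q ) P
( < > ( < > ) < > ) P
( < > ( < > ) < > ) Q
( < > ( < > ) < > ) < >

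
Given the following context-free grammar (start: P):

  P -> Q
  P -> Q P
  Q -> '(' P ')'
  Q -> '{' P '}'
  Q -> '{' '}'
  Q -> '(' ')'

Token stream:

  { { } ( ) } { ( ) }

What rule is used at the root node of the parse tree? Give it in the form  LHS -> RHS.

P -> Q P

[P [Q { [P [Q { }] [P [Q ( )]]] }] [P [Q { [P [Q ( )]] }]]]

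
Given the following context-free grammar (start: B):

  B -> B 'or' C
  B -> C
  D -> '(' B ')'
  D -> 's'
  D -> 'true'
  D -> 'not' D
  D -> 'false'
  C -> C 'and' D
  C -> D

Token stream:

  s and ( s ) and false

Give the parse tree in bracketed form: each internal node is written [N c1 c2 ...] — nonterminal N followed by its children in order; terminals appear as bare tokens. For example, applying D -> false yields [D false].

[B [C [C [C [D s]] and [D ( [B [C [D s]]] )]] and [D false]]]

B
C
C and D
C and D and D
D and D and D
s and D and D
s and ( B ) and D
s and ( C ) and D
s and ( D ) and D
s and ( s ) and D
s and ( s ) and false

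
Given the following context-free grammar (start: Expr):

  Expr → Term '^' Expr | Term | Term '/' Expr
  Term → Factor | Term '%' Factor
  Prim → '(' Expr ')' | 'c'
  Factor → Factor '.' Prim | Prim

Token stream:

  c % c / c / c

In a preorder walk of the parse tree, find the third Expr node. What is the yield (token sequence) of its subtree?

c

[Expr [Term [Term [Factor [Prim c]]] % [Factor [Prim c]]] / [Expr [Term [Factor [Prim c]]] / [Expr [Term [Factor [Prim c]]]]]]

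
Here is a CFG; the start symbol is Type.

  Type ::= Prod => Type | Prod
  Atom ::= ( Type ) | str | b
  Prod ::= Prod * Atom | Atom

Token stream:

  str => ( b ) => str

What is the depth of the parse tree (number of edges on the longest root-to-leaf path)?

[Type [Prod [Atom str]] => [Type [Prod [Atom ( [Type [Prod [Atom b]]] )]] => [Type [Prod [Atom str]]]]]

7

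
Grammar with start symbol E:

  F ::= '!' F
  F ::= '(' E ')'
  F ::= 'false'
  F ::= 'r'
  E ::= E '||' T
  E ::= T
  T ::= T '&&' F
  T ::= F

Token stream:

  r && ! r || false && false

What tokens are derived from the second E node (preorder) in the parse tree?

r && ! r

[E [E [T [T [F r]] && [F ! [F r]]]] || [T [T [F false]] && [F false]]]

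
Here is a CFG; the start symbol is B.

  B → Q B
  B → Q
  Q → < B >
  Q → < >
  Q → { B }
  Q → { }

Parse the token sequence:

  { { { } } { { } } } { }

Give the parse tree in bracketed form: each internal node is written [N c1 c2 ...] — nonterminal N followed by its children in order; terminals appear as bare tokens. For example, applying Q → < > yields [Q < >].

B
Q B
{ B } B
{ Q B } B
{ { B } B } B
{ { Q } B } B
{ { { } } B } B
{ { { } } Q } B
{ { { } } { B } } B
{ { { } } { Q } } B
{ { { } } { { } } } B
{ { { } } { { } } } Q
{ { { } } { { } } } { }

[B [Q { [B [Q { [B [Q { }]] }] [B [Q { [B [Q { }]] }]]] }] [B [Q { }]]]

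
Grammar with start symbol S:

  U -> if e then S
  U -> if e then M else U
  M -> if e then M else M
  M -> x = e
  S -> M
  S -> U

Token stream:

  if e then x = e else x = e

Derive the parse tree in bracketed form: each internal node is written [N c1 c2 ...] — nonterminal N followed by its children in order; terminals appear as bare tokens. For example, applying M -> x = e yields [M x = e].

[S [M if e then [M x = e] else [M x = e]]]

S
M
if e then M else M
if e then x = e else M
if e then x = e else x = e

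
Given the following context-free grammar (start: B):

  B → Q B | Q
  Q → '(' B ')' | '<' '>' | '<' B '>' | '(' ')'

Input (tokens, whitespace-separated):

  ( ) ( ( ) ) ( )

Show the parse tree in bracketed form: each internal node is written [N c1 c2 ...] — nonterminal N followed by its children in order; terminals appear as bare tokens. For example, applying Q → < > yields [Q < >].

[B [Q ( )] [B [Q ( [B [Q ( )]] )] [B [Q ( )]]]]

B
Q B
( ) B
( ) Q B
( ) ( B ) B
( ) ( Q ) B
( ) ( ( ) ) B
( ) ( ( ) ) Q
( ) ( ( ) ) ( )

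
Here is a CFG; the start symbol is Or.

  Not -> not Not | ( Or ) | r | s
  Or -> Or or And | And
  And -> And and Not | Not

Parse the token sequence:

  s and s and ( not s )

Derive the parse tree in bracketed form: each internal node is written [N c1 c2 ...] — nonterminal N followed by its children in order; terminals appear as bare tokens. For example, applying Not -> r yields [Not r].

Or
And
And and Not
And and Not and Not
Not and Not and Not
s and Not and Not
s and s and Not
s and s and ( Or )
s and s and ( And )
s and s and ( Not )
s and s and ( not Not )
s and s and ( not s )

[Or [And [And [And [Not s]] and [Not s]] and [Not ( [Or [And [Not not [Not s]]]] )]]]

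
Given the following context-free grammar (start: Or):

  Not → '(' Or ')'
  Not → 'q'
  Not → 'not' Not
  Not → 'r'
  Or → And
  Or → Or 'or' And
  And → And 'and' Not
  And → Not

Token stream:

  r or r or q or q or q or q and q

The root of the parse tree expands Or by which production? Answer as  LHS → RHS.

Or → Or 'or' And

[Or [Or [Or [Or [Or [Or [And [Not r]]] or [And [Not r]]] or [And [Not q]]] or [And [Not q]]] or [And [Not q]]] or [And [And [Not q]] and [Not q]]]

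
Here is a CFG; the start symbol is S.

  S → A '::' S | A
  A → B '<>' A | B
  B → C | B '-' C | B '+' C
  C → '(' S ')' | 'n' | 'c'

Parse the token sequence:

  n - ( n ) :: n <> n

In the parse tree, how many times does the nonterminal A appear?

[S [A [B [B [C n]] - [C ( [S [A [B [C n]]]] )]]] :: [S [A [B [C n]] <> [A [B [C n]]]]]]

4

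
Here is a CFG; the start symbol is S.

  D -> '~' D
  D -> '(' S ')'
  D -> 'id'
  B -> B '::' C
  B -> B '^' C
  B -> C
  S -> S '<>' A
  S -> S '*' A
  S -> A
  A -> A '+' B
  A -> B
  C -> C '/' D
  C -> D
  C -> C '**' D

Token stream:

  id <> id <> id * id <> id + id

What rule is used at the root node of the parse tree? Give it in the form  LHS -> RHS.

[S [S [S [S [S [A [B [C [D id]]]]] <> [A [B [C [D id]]]]] <> [A [B [C [D id]]]]] * [A [B [C [D id]]]]] <> [A [A [B [C [D id]]]] + [B [C [D id]]]]]

S -> S '<>' A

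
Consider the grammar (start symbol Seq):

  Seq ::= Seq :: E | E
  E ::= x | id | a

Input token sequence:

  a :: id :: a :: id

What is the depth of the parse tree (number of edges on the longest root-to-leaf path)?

[Seq [Seq [Seq [Seq [E a]] :: [E id]] :: [E a]] :: [E id]]

5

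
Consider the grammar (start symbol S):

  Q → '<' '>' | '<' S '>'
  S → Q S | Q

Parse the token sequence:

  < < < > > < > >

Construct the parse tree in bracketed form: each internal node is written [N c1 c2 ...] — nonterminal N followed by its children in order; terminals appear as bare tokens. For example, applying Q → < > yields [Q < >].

S
Q
< S >
< Q S >
< < S > S >
< < Q > S >
< < < > > S >
< < < > > Q >
< < < > > < > >

[S [Q < [S [Q < [S [Q < >]] >] [S [Q < >]]] >]]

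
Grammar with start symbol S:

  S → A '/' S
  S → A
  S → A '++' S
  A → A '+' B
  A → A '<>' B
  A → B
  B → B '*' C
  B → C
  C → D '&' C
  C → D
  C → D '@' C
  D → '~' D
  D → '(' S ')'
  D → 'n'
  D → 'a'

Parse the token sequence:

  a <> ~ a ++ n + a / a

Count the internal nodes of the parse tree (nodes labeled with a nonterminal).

[S [A [A [B [C [D a]]]] <> [B [C [D ~ [D a]]]]] ++ [S [A [A [B [C [D n]]]] + [B [C [D a]]]] / [S [A [B [C [D a]]]]]]]

24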